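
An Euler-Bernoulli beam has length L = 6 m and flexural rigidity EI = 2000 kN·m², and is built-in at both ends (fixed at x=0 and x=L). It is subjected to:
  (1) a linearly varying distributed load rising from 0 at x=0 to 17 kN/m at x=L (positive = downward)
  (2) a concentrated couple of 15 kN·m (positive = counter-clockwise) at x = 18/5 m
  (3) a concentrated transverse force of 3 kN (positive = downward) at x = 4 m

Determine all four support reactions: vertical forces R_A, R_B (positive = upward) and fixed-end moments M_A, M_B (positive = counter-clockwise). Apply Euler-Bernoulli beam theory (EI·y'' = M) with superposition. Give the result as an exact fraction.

Load 1 — triangular load w₀=17 kN/m (0→w₀ over full span):
  R_A = 3w₀L/20 = 3·17·6/20 = 153/10 kN
  M_A = w₀L²/30 = 17·6²/30 = 102/5 kN·m
  R_B = 7w₀L/20 = 7·17·6/20 = 357/10 kN
  M_B = -w₀L²/20 = -17·6²/20 = -153/5 kN·m
Load 2 — applied couple M₀=15 kN·m at a=18/5 m (b=L-a=12/5):
  R_A = 6M₀ab/L³ = 6·15·(18/5)·(12/5)/6³ = 18/5 kN
  M_A = M₀b(2a-b)/L² = 15·(12/5)·(2·(18/5)-(12/5))/6² = 24/5 kN·m
  R_B = -6M₀ab/L³ = -6·15·(18/5)·(12/5)/6³ = -18/5 kN
  M_B = M₀a(2b-a)/L² = 15·(18/5)·(2·(12/5)-(18/5))/6² = 9/5 kN·m
Load 3 — point force P=3 kN at a=4 m (b=L-a=2):
  R_A = Pb²(3a+b)/L³ = 3·2²·(3·4+2)/6³ = 7/9 kN
  M_A = Pab²/L² = 3·4·2²/6² = 4/3 kN·m
  R_B = Pa²(a+3b)/L³ = 3·4²·(4+3·2)/6³ = 20/9 kN
  M_B = -Pa²b/L² = -3·4²·2/6² = -8/3 kN·m
Superposition: R_A = 1771/90 kN, M_A = 398/15 kN·m, R_B = 3089/90 kN, M_B = -472/15 kN·m

R_A = 1771/90 kN, M_A = 398/15 kN·m, R_B = 3089/90 kN, M_B = -472/15 kN·m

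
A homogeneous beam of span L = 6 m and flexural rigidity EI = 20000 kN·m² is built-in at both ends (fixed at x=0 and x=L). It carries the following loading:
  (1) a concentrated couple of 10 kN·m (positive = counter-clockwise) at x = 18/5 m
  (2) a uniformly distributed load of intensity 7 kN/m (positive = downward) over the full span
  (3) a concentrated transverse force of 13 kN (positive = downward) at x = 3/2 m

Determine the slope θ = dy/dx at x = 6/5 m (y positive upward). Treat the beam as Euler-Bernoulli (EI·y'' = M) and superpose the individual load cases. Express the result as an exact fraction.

θ(6/5) = -19473/20000000 rad

Load 1 — applied couple M₀=10 kN·m at a=18/5 m (b=L-a=12/5):
  θ_1 = (R_Ax²/2 - M_Ax)/EI  [x≤a] with R_A=12/5, M_A=16/5 = ((12/5)·(6/5)²/2 - (16/5)·(6/5))/20000 = -33/312500 rad
Load 2 — uniform load w=7 kN/m over full span:
  θ_2 = -wx(L-x)(L-2x)/(12EI) = -7·(6/5)·(6-(6/5))·(6-2·(6/5))/(12·20000) = -189/312500 rad
Load 3 — point force P=13 kN at a=3/2 m (b=L-a=9/2):
  θ_3 = -Pb²x(2aL-(3a+b)x)/(2L³EI)  [x≤a] = -13·(9/2)²·(6/5)·(2·(3/2)·6-(3·(3/2)+(9/2))·(6/5))/(2·6³·20000) = -1053/4000000 rad
Superposition: θ = Σ θ_i = -19473/20000000 rad ≈ -0.000974 rad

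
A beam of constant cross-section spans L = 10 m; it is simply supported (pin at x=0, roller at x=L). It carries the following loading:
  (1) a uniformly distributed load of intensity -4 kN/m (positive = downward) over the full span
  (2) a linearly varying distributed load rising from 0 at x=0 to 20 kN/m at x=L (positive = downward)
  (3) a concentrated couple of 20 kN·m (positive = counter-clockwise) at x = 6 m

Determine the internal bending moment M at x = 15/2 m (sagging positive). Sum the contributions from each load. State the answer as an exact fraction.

M(15/2) = 535/8 kN·m

Load 1 — uniform load w=-4 kN/m over full span:
  M_1 = wx(L-x)/2 = (-4)·(15/2)·(10-(15/2))/2 = -75/2 kN·m
Load 2 — triangular load w₀=20 kN/m (0→w₀ over full span):
  M_2 = w₀Lx/6 - w₀x³/(6L) = 20·10·(15/2)/6 - 20·(15/2)³/(6·10) = 875/8 kN·m
Load 3 — applied couple M₀=20 kN·m at a=6 m (b=L-a=4):
  M_3 = M₀x/L - M₀  [x>a] = 20·(15/2)/10 - 20 = -5 kN·m
Superposition: M = Σ M_i = 535/8 kN·m ≈ 66.875000 kN·m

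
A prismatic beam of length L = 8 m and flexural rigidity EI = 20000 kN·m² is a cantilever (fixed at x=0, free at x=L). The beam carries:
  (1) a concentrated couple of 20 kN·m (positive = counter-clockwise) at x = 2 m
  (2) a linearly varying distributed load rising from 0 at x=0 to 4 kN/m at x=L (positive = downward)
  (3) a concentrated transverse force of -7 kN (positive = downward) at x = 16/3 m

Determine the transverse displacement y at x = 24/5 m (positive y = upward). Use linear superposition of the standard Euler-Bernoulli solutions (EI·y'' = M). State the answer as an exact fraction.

y(24/5) = -479861/39062500 m

Load 1 — applied couple M₀=20 kN·m at a=2 m (b=L-a=6):
  y_1 = M₀a(2x-a)/(2EI)  [x>a] = 20·2·(2·(24/5)-2)/(2·20000) = 19/2500 m
Load 2 — triangular load w₀=4 kN/m (0→w₀ over full span):
  y_2 = (w₀Lx³/12-w₀L²x²/6-w₀x⁵/(120L))/EI = (4·8·(24/5)³/12-4·8²·(24/5)²/6-4·(24/5)⁵/(120·8))/20000 = -341184/9765625 m
Load 3 — point force P=-7 kN at a=16/3 m (b=L-a=8/3):
  y_3 = -Px²(3a-x)/(6EI)  [x≤a] = -(-7)·(24/5)²·(3·(16/3)-(24/5))/(6·20000) = 1176/78125 m
Superposition: y = Σ y_i = -479861/39062500 m ≈ -0.012284 m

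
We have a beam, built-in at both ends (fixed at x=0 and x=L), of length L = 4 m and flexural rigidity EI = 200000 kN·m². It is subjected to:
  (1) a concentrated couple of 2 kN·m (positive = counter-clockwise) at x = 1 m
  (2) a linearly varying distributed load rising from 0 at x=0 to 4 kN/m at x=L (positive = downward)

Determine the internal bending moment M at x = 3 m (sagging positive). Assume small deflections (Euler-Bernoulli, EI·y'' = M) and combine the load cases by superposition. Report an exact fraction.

Load 1 — applied couple M₀=2 kN·m at a=1 m (b=L-a=3):
  M_1 = R_Ax - M_A - M₀  [x>a] with R_A=9/16, M_A=-3/8 = (9/16)·3 - (-3/8) - 2 = 1/16 kN·m
Load 2 — triangular load w₀=4 kN/m (0→w₀ over full span):
  M_2 = 3w₀Lx/20 - w₀L²/30 - w₀x³/(6L) = 3·4·4·3/20 - 4·4²/30 - 4·3³/(6·4) = 17/30 kN·m
Superposition: M = Σ M_i = 151/240 kN·m ≈ 0.629167 kN·m

M(3) = 151/240 kN·m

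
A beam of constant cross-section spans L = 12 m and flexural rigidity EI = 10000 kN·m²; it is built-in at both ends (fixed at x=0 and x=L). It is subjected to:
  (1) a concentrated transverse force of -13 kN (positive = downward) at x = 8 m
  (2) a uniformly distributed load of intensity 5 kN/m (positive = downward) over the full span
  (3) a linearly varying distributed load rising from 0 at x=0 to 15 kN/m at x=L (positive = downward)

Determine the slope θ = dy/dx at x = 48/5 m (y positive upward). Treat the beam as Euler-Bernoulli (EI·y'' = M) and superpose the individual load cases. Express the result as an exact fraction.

θ(48/5) = 3562/234375 rad

Load 1 — point force P=-13 kN at a=8 m (b=L-a=4):
  θ_1 = Pa²(L-x)(2bL-(3b+a)(L-x))/(2L³EI)  [x>a] = (-13)·8²·(12-(48/5))·(2·4·12-(3·4+8)·(12-(48/5)))/(2·12³·10000) = -26/9375 rad
Load 2 — uniform load w=5 kN/m over full span:
  θ_2 = -wx(L-x)(L-2x)/(12EI) = -5·(48/5)·(12-(48/5))·(12-2·(48/5))/(12·10000) = 108/15625 rad
Load 3 — triangular load w₀=15 kN/m (0→w₀ over full span):
  θ_3 = -w₀(2x(L-x)(L-2x)(x+2L)+x²(L-x)²)/(120LEI) = -15·(2·(48/5)·(12-(48/5))·(12-2·(48/5))·((48/5)+2·12)+(48/5)²·(12-(48/5))²)/(120·12·10000) = 864/78125 rad
Superposition: θ = Σ θ_i = 3562/234375 rad ≈ 0.015198 rad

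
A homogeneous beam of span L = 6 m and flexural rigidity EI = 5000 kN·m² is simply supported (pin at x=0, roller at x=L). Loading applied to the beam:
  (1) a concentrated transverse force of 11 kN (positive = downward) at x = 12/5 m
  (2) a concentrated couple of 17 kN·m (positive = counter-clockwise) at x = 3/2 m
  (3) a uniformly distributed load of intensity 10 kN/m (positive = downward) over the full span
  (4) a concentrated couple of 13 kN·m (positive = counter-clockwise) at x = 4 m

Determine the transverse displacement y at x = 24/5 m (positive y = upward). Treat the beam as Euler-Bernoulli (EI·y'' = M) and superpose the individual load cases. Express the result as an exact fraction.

Load 1 — point force P=11 kN at a=12/5 m (b=L-a=18/5):
  y_1 = -Pa(L-x)(2Lx-a²-x²)/(6LEI)  [x>a] = -11·(12/5)·(6-(24/5))·(2·6·(24/5)-(12/5)²-(24/5)²)/(6·6·5000) = -396/78125 m
Load 2 — applied couple M₀=17 kN·m at a=3/2 m (b=L-a=9/2):
  y_2 = (M₀x³/(6L)-M₀(x-a)²/2+C₁x)/EI  [x>a] with C₁=M₀(3b²-L²)/(6L)=187/16 = (17·(24/5)³/(6·6)-17·((24/5)-(3/2))²/2+(187/16)·(24/5))/5000 = 15759/5000000 m
Load 3 — uniform load w=10 kN/m over full span:
  y_3 = -wx(L³-2Lx²+x³)/(24EI) = -10·(24/5)·(6³-2·6·(24/5)²+(24/5)³)/(24·5000) = -1566/78125 m
Load 4 — applied couple M₀=13 kN·m at a=4 m (b=L-a=2):
  y_4 = (M₀x³/(6L)-M₀(x-a)²/2+C₁x)/EI  [x>a] with C₁=M₀(3b²-L²)/(6L)=-26/3 = (13·(24/5)³/(6·6)-13·((24/5)-4)²/2+(-26/3)·(24/5))/5000 = -91/78125 m
Superposition: y = Σ y_i = -115633/5000000 m ≈ -0.023127 m

y(24/5) = -115633/5000000 m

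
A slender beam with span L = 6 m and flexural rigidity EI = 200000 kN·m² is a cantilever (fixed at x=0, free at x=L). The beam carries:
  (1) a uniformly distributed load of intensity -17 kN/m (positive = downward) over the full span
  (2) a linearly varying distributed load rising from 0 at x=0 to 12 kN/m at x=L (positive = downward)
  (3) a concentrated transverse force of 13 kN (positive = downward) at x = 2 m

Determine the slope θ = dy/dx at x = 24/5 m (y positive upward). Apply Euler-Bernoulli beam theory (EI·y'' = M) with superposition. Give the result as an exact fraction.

Load 1 — uniform load w=-17 kN/m over full span:
  θ_1 = -wx(x²-3Lx+3L²)/(6EI) = -(-17)·(24/5)·((24/5)²-3·6·(24/5)+3·6²)/(6·200000) = 4743/1562500 rad
Load 2 — triangular load w₀=12 kN/m (0→w₀ over full span):
  θ_2 = (w₀Lx²/4-w₀L²x/3-w₀x⁴/(24L))/EI = (12·6·(24/5)²/4-12·6²·(24/5)/3-12·(24/5)⁴/(24·6))/200000 = -3132/1953125 rad
Load 3 — point force P=13 kN at a=2 m (b=L-a=4):
  θ_3 = -Pa²/(2EI)  [x>a] = -13·2²/(2·200000) = -13/100000 rad
Superposition: θ = Σ θ_i = 81371/62500000 rad ≈ 0.001302 rad

θ(24/5) = 81371/62500000 rad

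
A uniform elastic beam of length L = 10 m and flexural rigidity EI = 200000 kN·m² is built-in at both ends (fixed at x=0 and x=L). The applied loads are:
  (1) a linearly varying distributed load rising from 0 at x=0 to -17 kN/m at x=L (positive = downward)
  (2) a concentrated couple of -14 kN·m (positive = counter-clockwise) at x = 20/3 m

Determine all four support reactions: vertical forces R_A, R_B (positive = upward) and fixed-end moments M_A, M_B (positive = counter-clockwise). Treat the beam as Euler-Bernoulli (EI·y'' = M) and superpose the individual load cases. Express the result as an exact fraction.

R_A = -821/30 kN, M_A = -184/3 kN·m, R_B = -1729/30 kN, M_B = 85 kN·m

Load 1 — triangular load w₀=-17 kN/m (0→w₀ over full span):
  R_A = 3w₀L/20 = 3·(-17)·10/20 = -51/2 kN
  M_A = w₀L²/30 = (-17)·10²/30 = -170/3 kN·m
  R_B = 7w₀L/20 = 7·(-17)·10/20 = -119/2 kN
  M_B = -w₀L²/20 = -(-17)·10²/20 = 85 kN·m
Load 2 — applied couple M₀=-14 kN·m at a=20/3 m (b=L-a=10/3):
  R_A = 6M₀ab/L³ = 6·(-14)·(20/3)·(10/3)/10³ = -28/15 kN
  M_A = M₀b(2a-b)/L² = (-14)·(10/3)·(2·(20/3)-(10/3))/10² = -14/3 kN·m
  R_B = -6M₀ab/L³ = -6·(-14)·(20/3)·(10/3)/10³ = 28/15 kN
  M_B = M₀a(2b-a)/L² = (-14)·(20/3)·(2·(10/3)-(20/3))/10² = 0 kN·m
Superposition: R_A = -821/30 kN, M_A = -184/3 kN·m, R_B = -1729/30 kN, M_B = 85 kN·m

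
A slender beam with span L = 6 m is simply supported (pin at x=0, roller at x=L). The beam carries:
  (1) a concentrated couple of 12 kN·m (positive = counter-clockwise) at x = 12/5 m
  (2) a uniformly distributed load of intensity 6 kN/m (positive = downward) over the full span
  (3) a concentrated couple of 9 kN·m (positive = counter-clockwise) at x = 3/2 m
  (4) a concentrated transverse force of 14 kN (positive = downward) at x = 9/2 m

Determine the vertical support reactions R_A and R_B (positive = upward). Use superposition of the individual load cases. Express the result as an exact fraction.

R_A = 25 kN, R_B = 25 kN

Load 1 — applied couple M₀=12 kN·m at a=12/5 m (b=L-a=18/5):
  R_A = M₀/L = 12/6 = 2 kN
  R_B = -M₀/L = -12/6 = -2 kN
Load 2 — uniform load w=6 kN/m over full span:
  R_A = wL/2 = 6·6/2 = 18 kN
  R_B = wL/2 = 6·6/2 = 18 kN
Load 3 — applied couple M₀=9 kN·m at a=3/2 m (b=L-a=9/2):
  R_A = M₀/L = 9/6 = 3/2 kN
  R_B = -M₀/L = -9/6 = -3/2 kN
Load 4 — point force P=14 kN at a=9/2 m (b=L-a=3/2):
  R_A = Pb/L = 14·(3/2)/6 = 7/2 kN
  R_B = Pa/L = 14·(9/2)/6 = 21/2 kN
Superposition: R_A = 25 kN, R_B = 25 kN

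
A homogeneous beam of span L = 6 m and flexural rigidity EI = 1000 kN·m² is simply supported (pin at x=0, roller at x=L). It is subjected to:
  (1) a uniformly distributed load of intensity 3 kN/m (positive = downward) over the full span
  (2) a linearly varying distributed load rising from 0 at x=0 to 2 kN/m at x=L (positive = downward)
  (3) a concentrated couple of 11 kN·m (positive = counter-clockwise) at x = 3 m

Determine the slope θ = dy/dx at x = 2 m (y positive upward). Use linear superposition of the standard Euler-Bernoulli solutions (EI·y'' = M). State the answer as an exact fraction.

Load 1 — uniform load w=3 kN/m over full span:
  θ_1 = -w(L³-6Lx²+4x³)/(24EI) = -3·(6³-6·6·2²+4·2³)/(24·1000) = -13/1000 rad
Load 2 — triangular load w₀=2 kN/m (0→w₀ over full span):
  θ_2 = -w₀(7L⁴-30L²x²+15x⁴)/(360LEI) = -2·(7·6⁴-30·6²·2²+15·2⁴)/(360·6·1000) = -26/5625 rad
Load 3 — applied couple M₀=11 kN·m at a=3 m (b=L-a=3):
  θ_3 = (M₀x²/(2L)+C₁)/EI  [x≤a] with C₁=M₀(3b²-L²)/(6L)=-11/4 = (11·2²/(2·6)+(-11/4))/1000 = 11/12000 rad
Superposition: θ = Σ θ_i = -3007/180000 rad ≈ -0.016706 rad

θ(2) = -3007/180000 rad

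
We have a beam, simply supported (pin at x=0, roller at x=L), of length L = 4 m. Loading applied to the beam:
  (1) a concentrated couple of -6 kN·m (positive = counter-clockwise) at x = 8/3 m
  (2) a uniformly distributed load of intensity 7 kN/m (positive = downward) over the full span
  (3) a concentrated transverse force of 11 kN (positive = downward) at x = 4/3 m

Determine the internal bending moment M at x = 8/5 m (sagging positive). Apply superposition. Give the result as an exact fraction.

M(8/5) = 496/25 kN·m

Load 1 — applied couple M₀=-6 kN·m at a=8/3 m (b=L-a=4/3):
  M_1 = M₀x/L  [x≤a] = (-6)·(8/5)/4 = -12/5 kN·m
Load 2 — uniform load w=7 kN/m over full span:
  M_2 = wx(L-x)/2 = 7·(8/5)·(4-(8/5))/2 = 336/25 kN·m
Load 3 — point force P=11 kN at a=4/3 m (b=L-a=8/3):
  M_3 = Pa(L-x)/L  [x>a] = 11·(4/3)·(4-(8/5))/4 = 44/5 kN·m
Superposition: M = Σ M_i = 496/25 kN·m ≈ 19.840000 kN·m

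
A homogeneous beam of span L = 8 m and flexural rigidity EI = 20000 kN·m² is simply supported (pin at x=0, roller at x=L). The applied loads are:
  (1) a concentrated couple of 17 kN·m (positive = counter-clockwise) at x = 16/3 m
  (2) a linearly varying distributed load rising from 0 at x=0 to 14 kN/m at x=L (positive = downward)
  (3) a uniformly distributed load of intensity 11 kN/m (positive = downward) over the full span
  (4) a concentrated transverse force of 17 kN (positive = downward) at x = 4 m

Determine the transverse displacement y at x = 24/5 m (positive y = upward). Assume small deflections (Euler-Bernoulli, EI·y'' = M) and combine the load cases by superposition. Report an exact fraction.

y(24/5) = -1648457/29296875 m

Load 1 — applied couple M₀=17 kN·m at a=16/3 m (b=L-a=8/3):
  y_1 = (M₀x³/(6L)+C₁x)/EI  [x≤a] with C₁=M₀(3b²-L²)/(6L)=-136/9 = (17·(24/5)³/(6·8)+(-136/9)·(24/5))/20000 = -391/234375 m
Load 2 — triangular load w₀=14 kN/m (0→w₀ over full span):
  y_2 = -w₀x(7L⁴-10L²x²+3x⁴)/(360LEI) = -14·(24/5)·(7·8⁴-10·8²·(24/5)²+3·(24/5)⁴)/(360·8·20000) = -530432/29296875 m
Load 3 — uniform load w=11 kN/m over full span:
  y_3 = -wx(L³-2Lx²+x³)/(24EI) = -11·(24/5)·(8³-2·8·(24/5)²+(24/5)³)/(24·20000) = -10912/390625 m
Load 4 — point force P=17 kN at a=4 m (b=L-a=4):
  y_4 = -Pa(L-x)(2Lx-a²-x²)/(6LEI)  [x>a] = -17·4·(8-(24/5))·(2·8·(24/5)-4²-(24/5)²)/(6·8·20000) = -2006/234375 m
Superposition: y = Σ y_i = -1648457/29296875 m ≈ -0.056267 m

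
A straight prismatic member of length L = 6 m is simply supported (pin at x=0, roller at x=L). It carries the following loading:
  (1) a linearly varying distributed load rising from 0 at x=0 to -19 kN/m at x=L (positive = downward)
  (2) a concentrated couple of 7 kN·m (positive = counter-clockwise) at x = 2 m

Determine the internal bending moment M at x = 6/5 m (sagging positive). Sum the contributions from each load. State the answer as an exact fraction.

Load 1 — triangular load w₀=-19 kN/m (0→w₀ over full span):
  M_1 = w₀Lx/6 - w₀x³/(6L) = (-19)·6·(6/5)/6 - (-19)·(6/5)³/(6·6) = -2736/125 kN·m
Load 2 — applied couple M₀=7 kN·m at a=2 m (b=L-a=4):
  M_2 = M₀x/L  [x≤a] = 7·(6/5)/6 = 7/5 kN·m
Superposition: M = Σ M_i = -2561/125 kN·m ≈ -20.488000 kN·m

M(6/5) = -2561/125 kN·m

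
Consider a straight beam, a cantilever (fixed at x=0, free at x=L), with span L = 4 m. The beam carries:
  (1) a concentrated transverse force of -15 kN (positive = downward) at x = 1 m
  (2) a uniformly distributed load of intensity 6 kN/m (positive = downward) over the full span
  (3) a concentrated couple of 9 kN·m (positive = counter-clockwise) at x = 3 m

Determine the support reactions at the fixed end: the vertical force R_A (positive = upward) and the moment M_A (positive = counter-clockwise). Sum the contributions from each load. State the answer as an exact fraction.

Load 1 — point force P=-15 kN at a=1 m (b=L-a=3):
  R_A = P = (-15) = -15 kN
  M_A = Pa = (-15)·1 = -15 kN·m
Load 2 — uniform load w=6 kN/m over full span:
  R_A = wL = 6·4 = 24 kN
  M_A = wL²/2 = 6·4²/2 = 48 kN·m
Load 3 — applied couple M₀=9 kN·m at a=3 m (b=L-a=1):
  R_A = 0 kN
  M_A = -M₀ = -9 kN·m
Superposition: R_A = 9 kN, M_A = 24 kN·m

R_A = 9 kN, M_A = 24 kN·m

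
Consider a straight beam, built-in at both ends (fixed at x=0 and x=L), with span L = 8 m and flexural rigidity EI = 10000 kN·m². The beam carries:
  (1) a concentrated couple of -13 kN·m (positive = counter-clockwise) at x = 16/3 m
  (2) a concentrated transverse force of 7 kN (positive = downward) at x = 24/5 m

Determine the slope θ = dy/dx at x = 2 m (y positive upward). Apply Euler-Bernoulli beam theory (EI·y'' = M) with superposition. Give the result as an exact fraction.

Load 1 — applied couple M₀=-13 kN·m at a=16/3 m (b=L-a=8/3):
  θ_1 = (R_Ax²/2 - M_Ax)/EI  [x≤a] with R_A=-13/6, M_A=-13/3 = ((-13/6)·2²/2 - (-13/3)·2)/10000 = 13/30000 rad
Load 2 — point force P=7 kN at a=24/5 m (b=L-a=16/5):
  θ_2 = -Pb²x(2aL-(3a+b)x)/(2L³EI)  [x≤a] = -7·(16/5)²·2·(2·(24/5)·8-(3·(24/5)+(16/5))·2)/(2·8³·10000) = -91/156250 rad
Superposition: θ = Σ θ_i = -559/3750000 rad ≈ -0.000149 rad

θ(2) = -559/3750000 rad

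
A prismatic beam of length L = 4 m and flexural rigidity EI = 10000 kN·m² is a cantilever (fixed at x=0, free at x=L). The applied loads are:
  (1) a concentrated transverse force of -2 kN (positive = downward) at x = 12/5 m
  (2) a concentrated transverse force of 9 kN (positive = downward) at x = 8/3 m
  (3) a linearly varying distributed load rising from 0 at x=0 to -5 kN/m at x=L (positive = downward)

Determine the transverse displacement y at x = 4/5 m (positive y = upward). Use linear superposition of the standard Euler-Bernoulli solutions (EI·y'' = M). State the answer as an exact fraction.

y(4/5) = 1252/5859375 m

Load 1 — point force P=-2 kN at a=12/5 m (b=L-a=8/5):
  y_1 = -Px²(3a-x)/(6EI)  [x≤a] = -(-2)·(4/5)²·(3·(12/5)-(4/5))/(6·10000) = 32/234375 m
Load 2 — point force P=9 kN at a=8/3 m (b=L-a=4/3):
  y_2 = -Px²(3a-x)/(6EI)  [x≤a] = -9·(4/5)²·(3·(8/3)-(4/5))/(6·10000) = -54/78125 m
Load 3 — triangular load w₀=-5 kN/m (0→w₀ over full span):
  y_3 = (w₀Lx³/12-w₀L²x²/6-w₀x⁵/(120L))/EI = ((-5)·4·(4/5)³/12-(-5)·4²·(4/5)²/6-(-5)·(4/5)⁵/(120·4))/10000 = 4502/5859375 m
Superposition: y = Σ y_i = 1252/5859375 m ≈ 0.000214 m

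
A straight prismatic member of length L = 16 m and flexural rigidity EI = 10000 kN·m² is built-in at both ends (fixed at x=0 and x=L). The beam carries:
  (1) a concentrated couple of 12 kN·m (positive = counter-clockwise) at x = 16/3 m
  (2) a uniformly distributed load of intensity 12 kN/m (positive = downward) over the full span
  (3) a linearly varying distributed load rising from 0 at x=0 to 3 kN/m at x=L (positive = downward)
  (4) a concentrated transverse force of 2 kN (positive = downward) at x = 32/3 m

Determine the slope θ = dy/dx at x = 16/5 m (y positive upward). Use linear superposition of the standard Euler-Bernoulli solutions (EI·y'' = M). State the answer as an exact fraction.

θ(16/5) = -462904/10546875 rad

Load 1 — applied couple M₀=12 kN·m at a=16/3 m (b=L-a=32/3):
  θ_1 = (R_Ax²/2 - M_Ax)/EI  [x≤a] with R_A=1, M_A=0 = (1·(16/5)²/2 - 0·(16/5))/10000 = 8/15625 rad
Load 2 — uniform load w=12 kN/m over full span:
  θ_2 = -wx(L-x)(L-2x)/(12EI) = -12·(16/5)·(16-(16/5))·(16-2·(16/5))/(12·10000) = -3072/78125 rad
Load 3 — triangular load w₀=3 kN/m (0→w₀ over full span):
  θ_3 = -w₀(2x(L-x)(L-2x)(x+2L)+x²(L-x)²)/(120LEI) = -3·(2·(16/5)·(16-(16/5))·(16-2·(16/5))·((16/5)+2·16)+(16/5)²·(16-(16/5))²)/(120·16·10000) = -1792/390625 rad
Load 4 — point force P=2 kN at a=32/3 m (b=L-a=16/3):
  θ_4 = -Pb²x(2aL-(3a+b)x)/(2L³EI)  [x≤a] = -2·(16/3)²·(16/5)·(2·(32/3)·16-(3·(32/3)+(16/3))·(16/5))/(2·16³·10000) = -208/421875 rad
Superposition: θ = Σ θ_i = -462904/10546875 rad ≈ -0.043890 rad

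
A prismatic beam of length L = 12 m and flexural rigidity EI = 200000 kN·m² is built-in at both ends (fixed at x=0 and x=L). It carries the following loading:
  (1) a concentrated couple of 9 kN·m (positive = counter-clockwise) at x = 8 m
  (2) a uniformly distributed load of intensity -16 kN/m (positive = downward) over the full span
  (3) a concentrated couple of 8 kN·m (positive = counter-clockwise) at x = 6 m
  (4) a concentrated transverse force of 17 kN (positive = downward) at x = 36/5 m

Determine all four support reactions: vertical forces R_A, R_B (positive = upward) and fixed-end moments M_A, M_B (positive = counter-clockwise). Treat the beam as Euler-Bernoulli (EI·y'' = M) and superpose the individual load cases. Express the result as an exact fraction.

Load 1 — applied couple M₀=9 kN·m at a=8 m (b=L-a=4):
  R_A = 6M₀ab/L³ = 6·9·8·4/12³ = 1 kN
  M_A = M₀b(2a-b)/L² = 9·4·(2·8-4)/12² = 3 kN·m
  R_B = -6M₀ab/L³ = -6·9·8·4/12³ = -1 kN
  M_B = M₀a(2b-a)/L² = 9·8·(2·4-8)/12² = 0 kN·m
Load 2 — uniform load w=-16 kN/m over full span:
  R_A = wL/2 = (-16)·12/2 = -96 kN
  M_A = wL²/12 = (-16)·12²/12 = -192 kN·m
  R_B = wL/2 = (-16)·12/2 = -96 kN
  M_B = -wL²/12 = -(-16)·12²/12 = 192 kN·m
Load 3 — applied couple M₀=8 kN·m at a=6 m (b=L-a=6):
  R_A = 6M₀ab/L³ = 6·8·6·6/12³ = 1 kN
  M_A = M₀b(2a-b)/L² = 8·6·(2·6-6)/12² = 2 kN·m
  R_B = -6M₀ab/L³ = -6·8·6·6/12³ = -1 kN
  M_B = M₀a(2b-a)/L² = 8·6·(2·6-6)/12² = 2 kN·m
Load 4 — point force P=17 kN at a=36/5 m (b=L-a=24/5):
  R_A = Pb²(3a+b)/L³ = 17·(24/5)²·(3·(36/5)+(24/5))/12³ = 748/125 kN
  M_A = Pab²/L² = 17·(36/5)·(24/5)²/12² = 2448/125 kN·m
  R_B = Pa²(a+3b)/L³ = 17·(36/5)²·((36/5)+3·(24/5))/12³ = 1377/125 kN
  M_B = -Pa²b/L² = -17·(36/5)²·(24/5)/12² = -3672/125 kN·m
Superposition: R_A = -11002/125 kN, M_A = -20927/125 kN·m, R_B = -10873/125 kN, M_B = 20578/125 kN·m

R_A = -11002/125 kN, M_A = -20927/125 kN·m, R_B = -10873/125 kN, M_B = 20578/125 kN·m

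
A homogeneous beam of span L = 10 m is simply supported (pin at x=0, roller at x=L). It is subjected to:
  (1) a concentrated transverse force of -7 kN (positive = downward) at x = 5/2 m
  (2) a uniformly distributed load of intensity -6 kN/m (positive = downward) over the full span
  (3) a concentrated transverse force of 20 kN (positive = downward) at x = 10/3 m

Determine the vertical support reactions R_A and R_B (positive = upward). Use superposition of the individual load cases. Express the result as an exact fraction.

Load 1 — point force P=-7 kN at a=5/2 m (b=L-a=15/2):
  R_A = Pb/L = (-7)·(15/2)/10 = -21/4 kN
  R_B = Pa/L = (-7)·(5/2)/10 = -7/4 kN
Load 2 — uniform load w=-6 kN/m over full span:
  R_A = wL/2 = (-6)·10/2 = -30 kN
  R_B = wL/2 = (-6)·10/2 = -30 kN
Load 3 — point force P=20 kN at a=10/3 m (b=L-a=20/3):
  R_A = Pb/L = 20·(20/3)/10 = 40/3 kN
  R_B = Pa/L = 20·(10/3)/10 = 20/3 kN
Superposition: R_A = -263/12 kN, R_B = -301/12 kN

R_A = -263/12 kN, R_B = -301/12 kN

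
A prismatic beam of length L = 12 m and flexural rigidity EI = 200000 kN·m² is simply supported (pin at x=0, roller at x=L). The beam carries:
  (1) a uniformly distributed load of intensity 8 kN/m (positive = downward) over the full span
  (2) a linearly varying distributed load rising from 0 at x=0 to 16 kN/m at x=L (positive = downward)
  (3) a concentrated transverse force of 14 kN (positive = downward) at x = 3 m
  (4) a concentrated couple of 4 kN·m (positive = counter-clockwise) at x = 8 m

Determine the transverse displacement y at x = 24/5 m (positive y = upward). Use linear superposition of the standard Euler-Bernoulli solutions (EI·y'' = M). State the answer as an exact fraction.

Load 1 — uniform load w=8 kN/m over full span:
  y_1 = -wx(L³-2Lx²+x³)/(24EI) = -8·(24/5)·(12³-2·12·(24/5)²+(24/5)³)/(24·200000) = -20088/1953125 m
Load 2 — triangular load w₀=16 kN/m (0→w₀ over full span):
  y_2 = -w₀x(7L⁴-10L²x²+3x⁴)/(360LEI) = -16·(24/5)·(7·12⁴-10·12²·(24/5)²+3·(24/5)⁴)/(360·12·200000) = -492912/48828125 m
Load 3 — point force P=14 kN at a=3 m (b=L-a=9):
  y_3 = -Pa(L-x)(2Lx-a²-x²)/(6LEI)  [x>a] = -14·3·(12-(24/5))·(2·12·(24/5)-3²-(24/5)²)/(6·12·200000) = -43659/25000000 m
Load 4 — applied couple M₀=4 kN·m at a=8 m (b=L-a=4):
  y_4 = (M₀x³/(6L)+C₁x)/EI  [x≤a] with C₁=M₀(3b²-L²)/(6L)=-16/3 = (4·(24/5)³/(6·12)+(-16/3)·(24/5))/200000 = -38/390625 m
Superposition: y = Σ y_i = -69448543/3125000000 m ≈ -0.022224 m

y(24/5) = -69448543/3125000000 m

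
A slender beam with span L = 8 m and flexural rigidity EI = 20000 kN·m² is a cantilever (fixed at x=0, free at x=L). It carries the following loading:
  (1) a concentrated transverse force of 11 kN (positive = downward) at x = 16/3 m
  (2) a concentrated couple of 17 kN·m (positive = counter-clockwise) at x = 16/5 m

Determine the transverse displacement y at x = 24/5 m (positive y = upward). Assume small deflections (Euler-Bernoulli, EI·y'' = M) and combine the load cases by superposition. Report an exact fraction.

Load 1 — point force P=11 kN at a=16/3 m (b=L-a=8/3):
  y_1 = -Px²(3a-x)/(6EI)  [x≤a] = -11·(24/5)²·(3·(16/3)-(24/5))/(6·20000) = -1848/78125 m
Load 2 — applied couple M₀=17 kN·m at a=16/5 m (b=L-a=24/5):
  y_2 = M₀a(2x-a)/(2EI)  [x>a] = 17·(16/5)·(2·(24/5)-(16/5))/(2·20000) = 136/15625 m
Superposition: y = Σ y_i = -1168/78125 m ≈ -0.014950 m

y(24/5) = -1168/78125 m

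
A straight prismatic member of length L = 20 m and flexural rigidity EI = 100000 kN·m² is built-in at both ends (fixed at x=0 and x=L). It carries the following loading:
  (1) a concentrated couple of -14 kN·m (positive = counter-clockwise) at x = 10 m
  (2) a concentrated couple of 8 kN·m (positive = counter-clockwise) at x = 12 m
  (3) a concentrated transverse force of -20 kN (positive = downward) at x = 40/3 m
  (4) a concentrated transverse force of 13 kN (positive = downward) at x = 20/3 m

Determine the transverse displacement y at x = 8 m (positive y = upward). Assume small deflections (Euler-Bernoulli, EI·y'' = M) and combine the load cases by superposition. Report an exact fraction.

Load 1 — applied couple M₀=-14 kN·m at a=10 m (b=L-a=10):
  y_1 = (R_Ax³/6 - M_Ax²/2)/EI  [x≤a] with R_A=-21/20, M_A=-7/2 = ((-21/20)·8³/6 - (-7/2)·8²/2)/100000 = 7/31250 m
Load 2 — applied couple M₀=8 kN·m at a=12 m (b=L-a=8):
  y_2 = (R_Ax³/6 - M_Ax²/2)/EI  [x≤a] with R_A=72/125, M_A=64/25 = ((72/125)·8³/6 - (64/25)·8²/2)/100000 = -128/390625 m
Load 3 — point force P=-20 kN at a=40/3 m (b=L-a=20/3):
  y_3 = -Pb²x²(3aL-(3a+b)x)/(6L³EI)  [x≤a] = -(-20)·(20/3)²·8²·(3·(40/3)·20-(3·(40/3)+(20/3))·8)/(6·20³·100000) = 256/50625 m
Load 4 — point force P=13 kN at a=20/3 m (b=L-a=40/3):
  y_4 = -Pa²(L-x)²(3bL-(3b+a)(L-x))/(6L³EI)  [x>a] = -13·(20/3)²·(20-8)²·(3·(40/3)·20-(3·(40/3)+(20/3))·(20-8))/(6·20³·100000) = -13/3125 m
Superposition: y = Σ y_i = 50189/63281250 m ≈ 0.000793 m

y(8) = 50189/63281250 m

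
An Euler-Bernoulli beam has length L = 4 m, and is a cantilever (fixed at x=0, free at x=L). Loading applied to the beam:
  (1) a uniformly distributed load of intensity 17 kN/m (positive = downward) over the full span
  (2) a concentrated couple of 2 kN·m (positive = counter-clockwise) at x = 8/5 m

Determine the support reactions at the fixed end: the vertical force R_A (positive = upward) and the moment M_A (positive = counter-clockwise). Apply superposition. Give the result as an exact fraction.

Load 1 — uniform load w=17 kN/m over full span:
  R_A = wL = 17·4 = 68 kN
  M_A = wL²/2 = 17·4²/2 = 136 kN·m
Load 2 — applied couple M₀=2 kN·m at a=8/5 m (b=L-a=12/5):
  R_A = 0 kN
  M_A = -M₀ = -2 kN·m
Superposition: R_A = 68 kN, M_A = 134 kN·m

R_A = 68 kN, M_A = 134 kN·m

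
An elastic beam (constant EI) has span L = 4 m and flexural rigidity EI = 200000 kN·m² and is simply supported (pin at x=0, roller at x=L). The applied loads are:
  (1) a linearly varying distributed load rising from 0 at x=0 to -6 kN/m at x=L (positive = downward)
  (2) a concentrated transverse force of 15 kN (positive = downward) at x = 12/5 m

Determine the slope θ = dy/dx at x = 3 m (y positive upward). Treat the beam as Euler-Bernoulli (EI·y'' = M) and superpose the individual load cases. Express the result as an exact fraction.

θ(3) = 6467/240000000 rad

Load 1 — triangular load w₀=-6 kN/m (0→w₀ over full span):
  θ_1 = -w₀(7L⁴-30L²x²+15x⁴)/(360LEI) = -(-6)·(7·4⁴-30·4²·3²+15·3⁴)/(360·4·200000) = -1313/48000000 rad
Load 2 — point force P=15 kN at a=12/5 m (b=L-a=8/5):
  θ_2 = -Pa(2L²-6Lx+3x²+a²)/(6LEI)  [x>a] = -15·(12/5)·(2·4²-6·4·3+3·3²+(12/5)²)/(6·4·200000) = 543/10000000 rad
Superposition: θ = Σ θ_i = 6467/240000000 rad ≈ 0.000027 rad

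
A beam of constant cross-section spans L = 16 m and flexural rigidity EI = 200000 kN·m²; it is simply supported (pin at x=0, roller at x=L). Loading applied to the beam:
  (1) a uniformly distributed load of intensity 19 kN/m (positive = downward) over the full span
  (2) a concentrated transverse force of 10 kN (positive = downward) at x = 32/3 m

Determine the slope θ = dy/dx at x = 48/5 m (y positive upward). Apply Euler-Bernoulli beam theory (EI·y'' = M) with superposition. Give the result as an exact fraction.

Load 1 — uniform load w=19 kN/m over full span:
  θ_1 = -w(L³-6Lx²+4x³)/(24EI) = -19·(16³-6·16·(48/5)²+4·(48/5)³)/(24·200000) = 5624/1171875 rad
Load 2 — point force P=10 kN at a=32/3 m (b=L-a=16/3):
  θ_2 = -Pb(L²-b²-3x²)/(6LEI)  [x≤a] = -10·(16/3)·(16²-(16/3)²-3·(48/5)²)/(6·16·200000) = 172/1265625 rad
Superposition: θ = Σ θ_i = 156148/31640625 rad ≈ 0.004935 rad

θ(48/5) = 156148/31640625 rad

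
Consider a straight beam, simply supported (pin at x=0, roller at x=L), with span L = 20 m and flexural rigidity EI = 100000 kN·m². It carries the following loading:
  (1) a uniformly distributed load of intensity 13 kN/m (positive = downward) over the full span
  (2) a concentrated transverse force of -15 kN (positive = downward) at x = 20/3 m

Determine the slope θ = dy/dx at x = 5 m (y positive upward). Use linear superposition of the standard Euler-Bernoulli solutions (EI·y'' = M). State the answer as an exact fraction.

Load 1 — uniform load w=13 kN/m over full span:
  θ_1 = -w(L³-6Lx²+4x³)/(24EI) = -13·(20³-6·20·5²+4·5³)/(24·100000) = -143/4800 rad
Load 2 — point force P=-15 kN at a=20/3 m (b=L-a=40/3):
  θ_2 = -Pb(L²-b²-3x²)/(6LEI)  [x≤a] = -(-15)·(40/3)·(20²-(40/3)²-3·5²)/(6·20·100000) = 53/21600 rad
Superposition: θ = Σ θ_i = -1181/43200 rad ≈ -0.027338 rad

θ(5) = -1181/43200 rad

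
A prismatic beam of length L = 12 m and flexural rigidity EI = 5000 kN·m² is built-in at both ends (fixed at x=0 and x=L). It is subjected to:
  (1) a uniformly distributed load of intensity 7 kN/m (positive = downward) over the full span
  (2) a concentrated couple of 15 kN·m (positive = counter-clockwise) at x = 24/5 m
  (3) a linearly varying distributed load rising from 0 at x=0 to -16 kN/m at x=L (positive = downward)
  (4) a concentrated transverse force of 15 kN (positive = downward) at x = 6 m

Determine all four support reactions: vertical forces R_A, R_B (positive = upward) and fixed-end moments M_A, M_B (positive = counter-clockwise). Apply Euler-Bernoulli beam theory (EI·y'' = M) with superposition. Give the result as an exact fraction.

Load 1 — uniform load w=7 kN/m over full span:
  R_A = wL/2 = 7·12/2 = 42 kN
  M_A = wL²/12 = 7·12²/12 = 84 kN·m
  R_B = wL/2 = 7·12/2 = 42 kN
  M_B = -wL²/12 = -7·12²/12 = -84 kN·m
Load 2 — applied couple M₀=15 kN·m at a=24/5 m (b=L-a=36/5):
  R_A = 6M₀ab/L³ = 6·15·(24/5)·(36/5)/12³ = 9/5 kN
  M_A = M₀b(2a-b)/L² = 15·(36/5)·(2·(24/5)-(36/5))/12² = 9/5 kN·m
  R_B = -6M₀ab/L³ = -6·15·(24/5)·(36/5)/12³ = -9/5 kN
  M_B = M₀a(2b-a)/L² = 15·(24/5)·(2·(36/5)-(24/5))/12² = 24/5 kN·m
Load 3 — triangular load w₀=-16 kN/m (0→w₀ over full span):
  R_A = 3w₀L/20 = 3·(-16)·12/20 = -144/5 kN
  M_A = w₀L²/30 = (-16)·12²/30 = -384/5 kN·m
  R_B = 7w₀L/20 = 7·(-16)·12/20 = -336/5 kN
  M_B = -w₀L²/20 = -(-16)·12²/20 = 576/5 kN·m
Load 4 — point force P=15 kN at a=6 m (b=L-a=6):
  R_A = Pb²(3a+b)/L³ = 15·6²·(3·6+6)/12³ = 15/2 kN
  M_A = Pab²/L² = 15·6·6²/12² = 45/2 kN·m
  R_B = Pa²(a+3b)/L³ = 15·6²·(6+3·6)/12³ = 15/2 kN
  M_B = -Pa²b/L² = -15·6²·6/12² = -45/2 kN·m
Superposition: R_A = 45/2 kN, M_A = 63/2 kN·m, R_B = -39/2 kN, M_B = 27/2 kN·m

R_A = 45/2 kN, M_A = 63/2 kN·m, R_B = -39/2 kN, M_B = 27/2 kN·m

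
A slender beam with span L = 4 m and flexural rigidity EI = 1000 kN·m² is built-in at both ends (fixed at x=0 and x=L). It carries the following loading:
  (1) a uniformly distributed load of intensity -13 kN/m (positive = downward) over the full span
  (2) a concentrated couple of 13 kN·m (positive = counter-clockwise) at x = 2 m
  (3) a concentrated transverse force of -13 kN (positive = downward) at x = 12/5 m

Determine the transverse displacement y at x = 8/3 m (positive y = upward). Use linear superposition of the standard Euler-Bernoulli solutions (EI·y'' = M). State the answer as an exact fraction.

y(8/3) = 169169/15187500 m

Load 1 — uniform load w=-13 kN/m over full span:
  y_1 = -wx²(L-x)²/(24EI) = -(-13)·(8/3)²·(4-(8/3))²/(24·1000) = 208/30375 m
Load 2 — applied couple M₀=13 kN·m at a=2 m (b=L-a=2):
  y_2 = (R_Ax³/6 - M_Ax²/2 - M₀(x-a)²/2)/EI  [x>a] with R_A=39/8, M_A=13/4 = ((39/8)·(8/3)³/6 - (13/4)·(8/3)²/2 - 13·((8/3)-2)²/2)/1000 = 13/13500 m
Load 3 — point force P=-13 kN at a=12/5 m (b=L-a=8/5):
  y_3 = -Pa²(L-x)²(3bL-(3b+a)(L-x))/(6L³EI)  [x>a] = -(-13)·(12/5)²·(4-(8/3))²·(3·(8/5)·4-(3·(8/5)+(12/5))·(4-(8/3)))/(6·4³·1000) = 52/15625 m
Superposition: y = Σ y_i = 169169/15187500 m ≈ 0.011139 m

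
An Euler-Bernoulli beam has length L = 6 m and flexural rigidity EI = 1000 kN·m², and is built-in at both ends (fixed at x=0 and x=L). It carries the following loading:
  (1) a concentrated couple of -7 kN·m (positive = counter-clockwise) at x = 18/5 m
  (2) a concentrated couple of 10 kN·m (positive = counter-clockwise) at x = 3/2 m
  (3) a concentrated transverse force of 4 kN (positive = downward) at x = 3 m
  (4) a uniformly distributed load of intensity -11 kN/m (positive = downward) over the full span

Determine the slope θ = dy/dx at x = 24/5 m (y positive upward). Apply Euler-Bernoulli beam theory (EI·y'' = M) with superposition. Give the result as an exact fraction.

θ(24/5) = -3039/156250 rad

Load 1 — applied couple M₀=-7 kN·m at a=18/5 m (b=L-a=12/5):
  θ_1 = (R_Ax²/2 - M_Ax - M₀(x-a))/EI  [x>a] with R_A=-42/25, M_A=-56/25 = ((-42/25)·(24/5)²/2 - (-56/25)·(24/5) - (-7)·((24/5)-(18/5)))/1000 = -63/312500 rad
Load 2 — applied couple M₀=10 kN·m at a=3/2 m (b=L-a=9/2):
  θ_2 = (R_Ax²/2 - M_Ax - M₀(x-a))/EI  [x>a] with R_A=15/8, M_A=-15/8 = ((15/8)·(24/5)²/2 - (-15/8)·(24/5) - 10·((24/5)-(3/2)))/1000 = -3/1250 rad
Load 3 — point force P=4 kN at a=3 m (b=L-a=3):
  θ_3 = Pa²(L-x)(2bL-(3b+a)(L-x))/(2L³EI)  [x>a] = 4·3²·(6-(24/5))·(2·3·6-(3·3+3)·(6-(24/5)))/(2·6³·1000) = 27/12500 rad
Load 4 — uniform load w=-11 kN/m over full span:
  θ_4 = -wx(L-x)(L-2x)/(12EI) = -(-11)·(24/5)·(6-(24/5))·(6-2·(24/5))/(12·1000) = -297/15625 rad
Superposition: θ = Σ θ_i = -3039/156250 rad ≈ -0.019450 rad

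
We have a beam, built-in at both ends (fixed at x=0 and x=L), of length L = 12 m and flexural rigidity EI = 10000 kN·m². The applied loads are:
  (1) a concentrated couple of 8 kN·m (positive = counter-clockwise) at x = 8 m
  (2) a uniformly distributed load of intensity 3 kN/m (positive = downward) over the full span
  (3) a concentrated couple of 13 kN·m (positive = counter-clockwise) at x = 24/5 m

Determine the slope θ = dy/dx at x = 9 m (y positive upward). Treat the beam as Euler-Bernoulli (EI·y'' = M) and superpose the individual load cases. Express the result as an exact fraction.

θ(9) = 61/15625 rad

Load 1 — applied couple M₀=8 kN·m at a=8 m (b=L-a=4):
  θ_1 = (R_Ax²/2 - M_Ax - M₀(x-a))/EI  [x>a] with R_A=8/9, M_A=8/3 = ((8/9)·9²/2 - (8/3)·9 - 8·(9-8))/10000 = 1/2500 rad
Load 2 — uniform load w=3 kN/m over full span:
  θ_2 = -wx(L-x)(L-2x)/(12EI) = -3·9·(12-9)·(12-2·9)/(12·10000) = 81/20000 rad
Load 3 — applied couple M₀=13 kN·m at a=24/5 m (b=L-a=36/5):
  θ_3 = (R_Ax²/2 - M_Ax - M₀(x-a))/EI  [x>a] with R_A=39/25, M_A=39/25 = ((39/25)·9²/2 - (39/25)·9 - 13·(9-(24/5)))/10000 = -273/500000 rad
Superposition: θ = Σ θ_i = 61/15625 rad ≈ 0.003904 rad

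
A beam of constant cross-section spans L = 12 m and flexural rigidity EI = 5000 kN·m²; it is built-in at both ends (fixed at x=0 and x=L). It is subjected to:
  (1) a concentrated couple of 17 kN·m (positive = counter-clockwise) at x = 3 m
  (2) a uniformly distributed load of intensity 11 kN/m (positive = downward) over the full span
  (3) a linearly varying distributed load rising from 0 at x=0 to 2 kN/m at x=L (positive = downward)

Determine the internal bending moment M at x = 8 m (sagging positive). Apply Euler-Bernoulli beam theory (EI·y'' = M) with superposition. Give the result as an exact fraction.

M(8) = 34499/720 kN·m

Load 1 — applied couple M₀=17 kN·m at a=3 m (b=L-a=9):
  M_1 = R_Ax - M_A - M₀  [x>a] with R_A=51/32, M_A=-51/16 = (51/32)·8 - (-51/16) - 17 = -17/16 kN·m
Load 2 — uniform load w=11 kN/m over full span:
  M_2 = wLx/2 - wL²/12 - wx²/2 = 11·12·8/2 - 11·12²/12 - 11·8²/2 = 44 kN·m
Load 3 — triangular load w₀=2 kN/m (0→w₀ over full span):
  M_3 = 3w₀Lx/20 - w₀L²/30 - w₀x³/(6L) = 3·2·12·8/20 - 2·12²/30 - 2·8³/(6·12) = 224/45 kN·m
Superposition: M = Σ M_i = 34499/720 kN·m ≈ 47.915278 kN·m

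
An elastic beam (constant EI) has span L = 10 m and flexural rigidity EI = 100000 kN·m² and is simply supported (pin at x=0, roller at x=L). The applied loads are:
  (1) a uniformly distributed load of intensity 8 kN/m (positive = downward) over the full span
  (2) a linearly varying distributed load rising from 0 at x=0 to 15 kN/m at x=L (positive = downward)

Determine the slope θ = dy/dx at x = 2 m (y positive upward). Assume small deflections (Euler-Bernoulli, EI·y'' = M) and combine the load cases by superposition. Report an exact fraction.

θ(2) = -19/3750 rad

Load 1 — uniform load w=8 kN/m over full span:
  θ_1 = -w(L³-6Lx²+4x³)/(24EI) = -8·(10³-6·10·2²+4·2³)/(24·100000) = -33/12500 rad
Load 2 — triangular load w₀=15 kN/m (0→w₀ over full span):
  θ_2 = -w₀(7L⁴-30L²x²+15x⁴)/(360LEI) = -15·(7·10⁴-30·10²·2²+15·2⁴)/(360·10·100000) = -91/37500 rad
Superposition: θ = Σ θ_i = -19/3750 rad ≈ -0.005067 rad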